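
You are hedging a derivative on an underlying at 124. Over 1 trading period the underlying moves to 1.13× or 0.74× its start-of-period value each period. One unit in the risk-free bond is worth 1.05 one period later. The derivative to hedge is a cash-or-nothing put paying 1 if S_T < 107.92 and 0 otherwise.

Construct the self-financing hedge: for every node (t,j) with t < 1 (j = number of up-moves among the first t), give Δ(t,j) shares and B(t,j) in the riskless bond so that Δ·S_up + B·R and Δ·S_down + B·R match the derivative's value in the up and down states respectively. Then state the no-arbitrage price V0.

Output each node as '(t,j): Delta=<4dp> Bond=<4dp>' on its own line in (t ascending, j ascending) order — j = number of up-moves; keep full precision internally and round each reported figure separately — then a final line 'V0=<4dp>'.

(0,0): Delta=-0.0207 Bond=2.7595
V0=0.1954

Under the risk-neutral measure, an up-move has probability p* = (R−d)/(u−d) = 0.7949 and values discount at R = 1.05.
Terminal payoffs: V(1,0)=1.0000, V(1,1)=0.0000
Node (0,0) S=124.0000: V=(p*·0.0000+(1−p*)·1.0000)/1.05=0.1954; Δ=(0.0000−1.0000)/(140.1200−91.7600)=-0.0207; B=V−Δ·S=2.7595
The time-0 hedge costs 0.1954, which is the no-arbitrage price.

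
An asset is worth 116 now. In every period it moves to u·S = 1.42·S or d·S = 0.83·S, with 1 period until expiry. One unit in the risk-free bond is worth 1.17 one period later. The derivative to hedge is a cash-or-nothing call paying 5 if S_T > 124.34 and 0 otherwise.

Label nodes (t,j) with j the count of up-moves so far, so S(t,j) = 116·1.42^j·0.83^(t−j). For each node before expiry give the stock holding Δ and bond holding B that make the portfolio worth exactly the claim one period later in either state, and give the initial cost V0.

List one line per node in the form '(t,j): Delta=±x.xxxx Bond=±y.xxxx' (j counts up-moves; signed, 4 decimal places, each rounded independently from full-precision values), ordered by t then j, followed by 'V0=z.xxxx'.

Since d<R<u, set p* = (R−d)/(u−d) = 0.5763; price each node as the discounted p*-expectation of its children.
At expiry t=1: V(1,0)=0.0000, V(1,1)=5.0000
  t=0,j=0: stock 116.0000 → up 164.7200 (V=5.0000), down 96.2800 (V=0.0000). Price 2.4627; hedge Δ=0.0731, bond B=-6.0119.
Self-financing check: at every node Δ·S+B equals the discounted successor values.

(0,0): Delta=0.0731 Bond=-6.0119
V0=2.4627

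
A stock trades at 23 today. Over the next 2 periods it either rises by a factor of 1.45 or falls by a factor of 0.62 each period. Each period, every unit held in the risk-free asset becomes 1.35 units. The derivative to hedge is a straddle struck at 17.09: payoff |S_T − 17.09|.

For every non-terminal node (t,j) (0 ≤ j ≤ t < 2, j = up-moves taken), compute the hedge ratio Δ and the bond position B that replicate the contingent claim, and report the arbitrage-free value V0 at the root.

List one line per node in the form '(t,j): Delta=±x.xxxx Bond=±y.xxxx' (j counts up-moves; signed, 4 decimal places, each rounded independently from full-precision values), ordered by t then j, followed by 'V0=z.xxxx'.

(0,0): Delta=0.9229 Bond=-7.4719
(1,0): Delta=-0.3939 Bond=8.6897
(1,1): Delta=1.0000 Bond=-12.6593
V0=13.7542

Under the risk-neutral measure, an up-move has probability p* = (R−d)/(u−d) = 0.8795 and values discount at R = 1.35.
Terminal values V(2,·): V(2,0)=8.2488, V(2,1)=3.5870, V(2,2)=31.2675
Node (1,0) S=14.2600: V=(p*·3.5870+(1−p*)·8.2488)/1.35=3.0731; Δ=(3.5870−8.2488)/(20.6770−8.8412)=-0.3939; B=V−Δ·S=8.6897
Node (1,1) S=33.3500: V=(p*·31.2675+(1−p*)·3.5870)/1.35=20.6907; Δ=(31.2675−3.5870)/(48.3575−20.6770)=1.0000; B=V−Δ·S=-12.6593
Node (0,0) S=23.0000: V=(p*·20.6907+(1−p*)·3.0731)/1.35=13.7542; Δ=(20.6907−3.0731)/(33.3500−14.2600)=0.9229; B=V−Δ·S=-7.4719
Root portfolio cost Δ·23+B reproduces V0=13.7542.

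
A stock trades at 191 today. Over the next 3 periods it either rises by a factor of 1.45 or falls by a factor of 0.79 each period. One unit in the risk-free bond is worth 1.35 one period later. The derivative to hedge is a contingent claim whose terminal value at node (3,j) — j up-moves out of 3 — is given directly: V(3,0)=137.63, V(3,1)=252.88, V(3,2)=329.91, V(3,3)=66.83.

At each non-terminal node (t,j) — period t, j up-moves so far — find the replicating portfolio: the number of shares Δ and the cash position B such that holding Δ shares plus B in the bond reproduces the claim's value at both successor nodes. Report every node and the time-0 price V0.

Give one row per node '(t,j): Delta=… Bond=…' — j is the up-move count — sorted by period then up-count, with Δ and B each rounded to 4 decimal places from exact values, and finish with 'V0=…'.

The replicating-portfolio and risk-neutral prices coincide; use p* = (1.35−0.79)/(1.45−0.79) = 0.8485 for the latter.
Terminal values V(3,·): V(3,0)=137.6300, V(3,1)=252.8800, V(3,2)=329.9100, V(3,3)=66.8300
Node (2,0) S=119.2031: V=(p*·252.8800+(1−p*)·137.6300)/1.35=174.3836; Δ=(252.8800−137.6300)/(172.8445−94.1704)=1.4649; B=V−Δ·S=-0.2376
Node (2,1) S=218.7905: V=(p*·329.9100+(1−p*)·252.8800)/1.35=235.7324; Δ=(329.9100−252.8800)/(317.2462−172.8445)=0.5334; B=V−Δ·S=119.0203
Node (2,2) S=401.5775: V=(p*·66.8300+(1−p*)·329.9100)/1.35=79.0301; Δ=(66.8300−329.9100)/(582.2874−317.2462)=-0.9926; B=V−Δ·S=477.6361
Node (1,0) S=150.8900: V=(p*·235.7324+(1−p*)·174.3836)/1.35=167.7312; Δ=(235.7324−174.3836)/(218.7905−119.2031)=0.6160; B=V−Δ·S=74.7785
Node (1,1) S=276.9500: V=(p*·79.0301+(1−p*)·235.7324)/1.35=76.1280; Δ=(79.0301−235.7324)/(401.5775−218.7905)=-0.8573; B=V−Δ·S=313.5559
Node (0,0) S=191.0000: V=(p*·76.1280+(1−p*)·167.7312)/1.35=66.6721; Δ=(76.1280−167.7312)/(276.9500−150.8900)=-0.7267; B=V−Δ·S=205.4648
Each (Δ,B) replicates both successor values, so the strategy is self-financing and V0 is arbitrage-free.

(0,0): Delta=-0.7267 Bond=205.4648
(1,0): Delta=0.6160 Bond=74.7785
(1,1): Delta=-0.8573 Bond=313.5559
(2,0): Delta=1.4649 Bond=-0.2376
(2,1): Delta=0.5334 Bond=119.0203
(2,2): Delta=-0.9926 Bond=477.6361
V0=66.6721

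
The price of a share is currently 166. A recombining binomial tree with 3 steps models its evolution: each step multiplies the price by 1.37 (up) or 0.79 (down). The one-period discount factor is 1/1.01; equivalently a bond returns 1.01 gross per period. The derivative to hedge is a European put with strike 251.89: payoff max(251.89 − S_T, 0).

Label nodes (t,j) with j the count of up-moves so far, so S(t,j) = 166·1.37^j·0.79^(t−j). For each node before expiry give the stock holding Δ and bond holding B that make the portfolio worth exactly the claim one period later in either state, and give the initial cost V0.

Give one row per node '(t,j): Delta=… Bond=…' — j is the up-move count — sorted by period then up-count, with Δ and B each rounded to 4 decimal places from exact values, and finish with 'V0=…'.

No-arbitrage ⇒ martingale measure with p* = (R−d)/(u−d) = 0.3793.
Payoff layer (t=3): V(3,0)=170.0455, V(3,1)=109.9572, V(3,2)=5.7533, V(3,3)=0.0000
(2,0): S=103.6006. Δ = (V_up−V_dn)/(S_up−S_dn) = (109.9572−170.0455)/(141.9328−81.8445) = -1.0000. V = [p*·109.9572 + (1−p*)·170.0455]/1.01 = 145.7954. B = V − Δ·S = 249.3960.
(2,1): S=179.6618. Δ = (V_up−V_dn)/(S_up−S_dn) = (5.7533−109.9572)/(246.1367−141.9328) = -1.0000. V = [p*·5.7533 + (1−p*)·109.9572]/1.01 = 69.7342. B = V − Δ·S = 249.3960.
(2,2): S=311.5654. Δ = (V_up−V_dn)/(S_up−S_dn) = (0.0000−5.7533)/(426.8446−246.1367) = -0.0318. V = [p*·0.0000 + (1−p*)·5.7533]/1.01 = 3.5357. B = V − Δ·S = 13.4552.
(1,0): S=131.1400. Δ = (V_up−V_dn)/(S_up−S_dn) = (69.7342−145.7954)/(179.6618−103.6006) = -1.0000. V = [p*·69.7342 + (1−p*)·145.7954]/1.01 = 115.7868. B = V − Δ·S = 246.9268.
(1,1): S=227.4200. Δ = (V_up−V_dn)/(S_up−S_dn) = (3.5357−69.7342)/(311.5654−179.6618) = -0.5019. V = [p*·3.5357 + (1−p*)·69.7342]/1.01 = 44.1826. B = V − Δ·S = 158.3181.
(0,0): S=166.0000. Δ = (V_up−V_dn)/(S_up−S_dn) = (44.1826−115.7868)/(227.4200−131.1400) = -0.7437. V = [p*·44.1826 + (1−p*)·115.7868]/1.01 = 87.7491. B = V − Δ·S = 211.2045.
The time-0 hedge costs 87.7491, which is the no-arbitrage price.

(0,0): Delta=-0.7437 Bond=211.2045
(1,0): Delta=-1.0000 Bond=246.9268
(1,1): Delta=-0.5019 Bond=158.3181
(2,0): Delta=-1.0000 Bond=249.3960
(2,1): Delta=-1.0000 Bond=249.3960
(2,2): Delta=-0.0318 Bond=13.4552
V0=87.7491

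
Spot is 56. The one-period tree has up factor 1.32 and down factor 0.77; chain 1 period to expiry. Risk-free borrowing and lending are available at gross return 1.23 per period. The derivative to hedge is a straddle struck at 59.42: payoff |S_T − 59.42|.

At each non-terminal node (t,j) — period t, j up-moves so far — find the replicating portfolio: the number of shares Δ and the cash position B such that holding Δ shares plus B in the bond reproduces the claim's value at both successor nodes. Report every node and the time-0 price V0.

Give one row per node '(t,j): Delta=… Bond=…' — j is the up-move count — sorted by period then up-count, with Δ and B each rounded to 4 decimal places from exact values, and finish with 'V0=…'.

Since d<R<u, set p* = (R−d)/(u−d) = 0.8364; price each node as the discounted p*-expectation of its children.
Terminal payoffs: V(1,0)=16.3000, V(1,1)=14.5000
  t=0,j=0: stock 56.0000 → up 73.9200 (V=14.5000), down 43.1200 (V=16.3000). Price 12.0281; hedge Δ=-0.0584, bond B=15.3008.
Each (Δ,B) replicates both successor values, so the strategy is self-financing and V0 is arbitrage-free.

(0,0): Delta=-0.0584 Bond=15.3008
V0=12.0281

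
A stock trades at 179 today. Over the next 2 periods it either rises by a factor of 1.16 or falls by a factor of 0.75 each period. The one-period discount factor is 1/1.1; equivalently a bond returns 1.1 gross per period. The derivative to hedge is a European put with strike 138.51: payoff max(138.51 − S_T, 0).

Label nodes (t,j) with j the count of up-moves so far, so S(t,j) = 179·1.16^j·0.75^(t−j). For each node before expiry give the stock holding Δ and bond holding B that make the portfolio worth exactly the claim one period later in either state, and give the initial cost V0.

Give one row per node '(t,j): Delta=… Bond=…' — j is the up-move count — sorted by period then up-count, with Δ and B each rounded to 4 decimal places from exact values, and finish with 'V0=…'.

The replicating-portfolio and risk-neutral prices coincide; use p* = (1.1−0.75)/(1.16−0.75) = 0.8537 for the latter.
At expiry t=2: V(2,0)=37.8225, V(2,1)=0.0000, V(2,2)=0.0000
(1,0): S=134.2500. Δ = (V_up−V_dn)/(S_up−S_dn) = (0.0000−37.8225)/(155.7300−100.6875) = -0.6872. V = [p*·0.0000 + (1−p*)·37.8225]/1.1 = 5.0318. B = V − Δ·S = 97.2818.
(1,1): S=207.6400. Δ = (V_up−V_dn)/(S_up−S_dn) = (0.0000−0.0000)/(240.8624−155.7300) = 0.0000. V = [p*·0.0000 + (1−p*)·0.0000]/1.1 = 0.0000. B = V − Δ·S = 0.0000.
(0,0): S=179.0000. Δ = (V_up−V_dn)/(S_up−S_dn) = (0.0000−5.0318)/(207.6400−134.2500) = -0.0686. V = [p*·0.0000 + (1−p*)·5.0318]/1.1 = 0.6694. B = V − Δ·S = 12.9421.
Root portfolio cost Δ·179+B reproduces V0=0.6694.

(0,0): Delta=-0.0686 Bond=12.9421
(1,0): Delta=-0.6872 Bond=97.2818
(1,1): Delta=0.0000 Bond=0.0000
V0=0.6694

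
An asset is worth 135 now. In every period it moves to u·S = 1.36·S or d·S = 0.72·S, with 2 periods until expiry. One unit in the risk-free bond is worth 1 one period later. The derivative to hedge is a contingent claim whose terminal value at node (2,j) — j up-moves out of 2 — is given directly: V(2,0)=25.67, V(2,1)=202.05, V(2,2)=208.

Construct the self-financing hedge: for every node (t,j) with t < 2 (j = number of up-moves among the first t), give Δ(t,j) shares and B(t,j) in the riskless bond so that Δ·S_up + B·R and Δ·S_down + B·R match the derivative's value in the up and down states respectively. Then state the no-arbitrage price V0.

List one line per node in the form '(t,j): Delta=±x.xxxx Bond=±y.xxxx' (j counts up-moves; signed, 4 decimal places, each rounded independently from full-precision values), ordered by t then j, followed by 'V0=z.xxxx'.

Risk-neutral probability p* = (R−d)/(u−d) = (1−0.72)/(1.36−0.72) = 0.4375.
Terminal payoffs: V(2,0)=25.6700, V(2,1)=202.0500, V(2,2)=208.0000
Node (1,0) S=97.2000: V=(p*·202.0500+(1−p*)·25.6700)/1=102.8362; Δ=(202.0500−25.6700)/(132.1920−69.9840)=2.8353; B=V−Δ·S=-172.7575
Node (1,1) S=183.6000: V=(p*·208.0000+(1−p*)·202.0500)/1=204.6531; Δ=(208.0000−202.0500)/(249.6960−132.1920)=0.0506; B=V−Δ·S=195.3563
Node (0,0) S=135.0000: V=(p*·204.6531+(1−p*)·102.8362)/1=147.3811; Δ=(204.6531−102.8362)/(183.6000−97.2000)=1.1784; B=V−Δ·S=-11.7077
Self-financing check: at every node Δ·S+B equals the discounted successor values.

(0,0): Delta=1.1784 Bond=-11.7077
(1,0): Delta=2.8353 Bond=-172.7575
(1,1): Delta=0.0506 Bond=195.3563
V0=147.3811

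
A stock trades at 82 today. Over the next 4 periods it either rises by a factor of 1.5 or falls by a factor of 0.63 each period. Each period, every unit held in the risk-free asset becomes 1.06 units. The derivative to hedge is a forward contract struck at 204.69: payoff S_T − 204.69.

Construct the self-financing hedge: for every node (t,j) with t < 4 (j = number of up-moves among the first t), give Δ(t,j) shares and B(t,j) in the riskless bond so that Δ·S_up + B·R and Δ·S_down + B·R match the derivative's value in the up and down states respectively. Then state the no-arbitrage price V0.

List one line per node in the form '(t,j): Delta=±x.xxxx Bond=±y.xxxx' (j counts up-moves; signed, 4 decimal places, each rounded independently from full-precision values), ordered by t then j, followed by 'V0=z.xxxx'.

Risk-neutral probability p* = (R−d)/(u−d) = (1.06−0.63)/(1.5−0.63) = 0.4943.
Payoff layer (t=4): V(4,0)=-191.7726, V(4,1)=-173.9342, V(4,2)=-131.4620, V(4,3)=-30.3375, V(4,4)=210.4350
(3,0): S=20.5039. Δ = (V_up−V_dn)/(S_up−S_dn) = (-173.9342−-191.7726)/(30.7558−12.9174) = 1.0000. V = [p*·-173.9342 + (1−p*)·-191.7726]/1.06 = -172.5999. B = V − Δ·S = -193.1038.
(3,1): S=48.8187. Δ = (V_up−V_dn)/(S_up−S_dn) = (-131.4620−-173.9342)/(73.2281−30.7558) = 1.0000. V = [p*·-131.4620 + (1−p*)·-173.9342]/1.06 = -144.2851. B = V − Δ·S = -193.1038.
(3,2): S=116.2350. Δ = (V_up−V_dn)/(S_up−S_dn) = (-30.3375−-131.4620)/(174.3525−73.2280) = 1.0000. V = [p*·-30.3375 + (1−p*)·-131.4620]/1.06 = -76.8688. B = V − Δ·S = -193.1038.
(3,3): S=276.7500. Δ = (V_up−V_dn)/(S_up−S_dn) = (210.4350−-30.3375)/(415.1250−174.3525) = 1.0000. V = [p*·210.4350 + (1−p*)·-30.3375]/1.06 = 83.6462. B = V − Δ·S = -193.1038.
(2,0): S=32.5458. Δ = (V_up−V_dn)/(S_up−S_dn) = (-144.2851−-172.5999)/(48.8187−20.5039) = 1.0000. V = [p*·-144.2851 + (1−p*)·-172.5999]/1.06 = -149.6276. B = V − Δ·S = -182.1734.
(2,1): S=77.4900. Δ = (V_up−V_dn)/(S_up−S_dn) = (-76.8688−-144.2851)/(116.2350−48.8187) = 1.0000. V = [p*·-76.8688 + (1−p*)·-144.2851]/1.06 = -104.6834. B = V − Δ·S = -182.1734.
(2,2): S=184.5000. Δ = (V_up−V_dn)/(S_up−S_dn) = (83.6462−-76.8688)/(276.7500−116.2350) = 1.0000. V = [p*·83.6462 + (1−p*)·-76.8688]/1.06 = 2.3266. B = V − Δ·S = -182.1734.
(1,0): S=51.6600. Δ = (V_up−V_dn)/(S_up−S_dn) = (-104.6834−-149.6276)/(77.4900−32.5458) = 1.0000. V = [p*·-104.6834 + (1−p*)·-149.6276]/1.06 = -120.2017. B = V − Δ·S = -171.8617.
(1,1): S=123.0000. Δ = (V_up−V_dn)/(S_up−S_dn) = (2.3266−-104.6834)/(184.5000−77.4900) = 1.0000. V = [p*·2.3266 + (1−p*)·-104.6834]/1.06 = -48.8617. B = V − Δ·S = -171.8617.
(0,0): S=82.0000. Δ = (V_up−V_dn)/(S_up−S_dn) = (-48.8617−-120.2017)/(123.0000−51.6600) = 1.0000. V = [p*·-48.8617 + (1−p*)·-120.2017]/1.06 = -80.1337. B = V − Δ·S = -162.1337.
Self-financing check: at every node Δ·S+B equals the discounted successor values.

(0,0): Delta=1.0000 Bond=-162.1337
(1,0): Delta=1.0000 Bond=-171.8617
(1,1): Delta=1.0000 Bond=-171.8617
(2,0): Delta=1.0000 Bond=-182.1734
(2,1): Delta=1.0000 Bond=-182.1734
(2,2): Delta=1.0000 Bond=-182.1734
(3,0): Delta=1.0000 Bond=-193.1038
(3,1): Delta=1.0000 Bond=-193.1038
(3,2): Delta=1.0000 Bond=-193.1038
(3,3): Delta=1.0000 Bond=-193.1038
V0=-80.1337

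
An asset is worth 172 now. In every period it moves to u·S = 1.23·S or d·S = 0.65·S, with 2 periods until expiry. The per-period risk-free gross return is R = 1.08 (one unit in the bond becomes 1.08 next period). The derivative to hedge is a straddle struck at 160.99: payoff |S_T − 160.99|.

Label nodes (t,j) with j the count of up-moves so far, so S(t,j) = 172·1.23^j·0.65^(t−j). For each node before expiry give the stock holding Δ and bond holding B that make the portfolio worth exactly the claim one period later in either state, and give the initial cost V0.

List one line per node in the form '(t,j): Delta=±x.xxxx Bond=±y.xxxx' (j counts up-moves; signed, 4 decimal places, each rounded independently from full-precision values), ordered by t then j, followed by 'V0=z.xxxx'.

Since d<R<u, set p* = (R−d)/(u−d) = 0.7414; price each node as the discounted p*-expectation of its children.
Terminal payoffs: V(2,0)=88.3200, V(2,1)=23.4760, V(2,2)=99.2288
  t=1,j=0: stock 111.8000 → up 137.5140 (V=23.4760), down 72.6700 (V=88.3200). Price 37.2648; hedge Δ=-1.0000, bond B=149.0648.
  t=1,j=1: stock 211.5600 → up 260.2188 (V=99.2288), down 137.5140 (V=23.4760). Price 73.7385; hedge Δ=0.6174, bond B=-56.8698.
  t=0,j=0: stock 172.0000 → up 211.5600 (V=73.7385), down 111.8000 (V=37.2648). Price 59.5423; hedge Δ=0.3656, bond B=-3.3434.
Root portfolio cost Δ·172+B reproduces V0=59.5423.

(0,0): Delta=0.3656 Bond=-3.3434
(1,0): Delta=-1.0000 Bond=149.0648
(1,1): Delta=0.6174 Bond=-56.8698
V0=59.5423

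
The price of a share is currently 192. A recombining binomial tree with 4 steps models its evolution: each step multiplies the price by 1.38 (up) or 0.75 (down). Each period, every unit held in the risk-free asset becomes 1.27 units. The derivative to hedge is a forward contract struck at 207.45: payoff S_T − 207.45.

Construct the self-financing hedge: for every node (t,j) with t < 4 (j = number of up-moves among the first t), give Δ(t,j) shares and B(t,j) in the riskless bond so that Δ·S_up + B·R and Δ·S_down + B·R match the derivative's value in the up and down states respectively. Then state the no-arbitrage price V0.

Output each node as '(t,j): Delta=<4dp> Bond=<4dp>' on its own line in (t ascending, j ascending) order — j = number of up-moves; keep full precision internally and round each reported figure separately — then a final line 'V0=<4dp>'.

(0,0): Delta=1.0000 Bond=-79.7441
(1,0): Delta=1.0000 Bond=-101.2750
(1,1): Delta=1.0000 Bond=-101.2750
(2,0): Delta=1.0000 Bond=-128.6193
(2,1): Delta=1.0000 Bond=-128.6193
(2,2): Delta=1.0000 Bond=-128.6193
(3,0): Delta=1.0000 Bond=-163.3465
(3,1): Delta=1.0000 Bond=-163.3465
(3,2): Delta=1.0000 Bond=-163.3465
(3,3): Delta=1.0000 Bond=-163.3465
V0=112.2559

Under the risk-neutral measure, an up-move has probability p* = (R−d)/(u−d) = 0.8254 and values discount at R = 1.27.
At expiry t=4: V(4,0)=-146.7000, V(4,1)=-95.6700, V(4,2)=-1.7748, V(4,3)=170.9924, V(4,4)=488.8840
(3,0): S=81.0000. Δ = (V_up−V_dn)/(S_up−S_dn) = (-95.6700−-146.7000)/(111.7800−60.7500) = 1.0000. V = [p*·-95.6700 + (1−p*)·-146.7000]/1.27 = -82.3465. B = V − Δ·S = -163.3465.
(3,1): S=149.0400. Δ = (V_up−V_dn)/(S_up−S_dn) = (-1.7748−-95.6700)/(205.6752−111.7800) = 1.0000. V = [p*·-1.7748 + (1−p*)·-95.6700]/1.27 = -14.3065. B = V − Δ·S = -163.3465.
(3,2): S=274.2336. Δ = (V_up−V_dn)/(S_up−S_dn) = (170.9924−-1.7748)/(378.4424−205.6752) = 1.0000. V = [p*·170.9924 + (1−p*)·-1.7748]/1.27 = 110.8871. B = V − Δ·S = -163.3465.
(3,3): S=504.5898. Δ = (V_up−V_dn)/(S_up−S_dn) = (488.8840−170.9924)/(696.3340−378.4424) = 1.0000. V = [p*·488.8840 + (1−p*)·170.9924]/1.27 = 341.2434. B = V − Δ·S = -163.3465.
(2,0): S=108.0000. Δ = (V_up−V_dn)/(S_up−S_dn) = (-14.3065−-82.3465)/(149.0400−81.0000) = 1.0000. V = [p*·-14.3065 + (1−p*)·-82.3465]/1.27 = -20.6193. B = V − Δ·S = -128.6193.
(2,1): S=198.7200. Δ = (V_up−V_dn)/(S_up−S_dn) = (110.8871−-14.3065)/(274.2336−149.0400) = 1.0000. V = [p*·110.8871 + (1−p*)·-14.3065]/1.27 = 70.1007. B = V − Δ·S = -128.6193.
(2,2): S=365.6448. Δ = (V_up−V_dn)/(S_up−S_dn) = (341.2434−110.8871)/(504.5898−274.2336) = 1.0000. V = [p*·341.2434 + (1−p*)·110.8871]/1.27 = 237.0255. B = V − Δ·S = -128.6193.
(1,0): S=144.0000. Δ = (V_up−V_dn)/(S_up−S_dn) = (70.1007−-20.6193)/(198.7200−108.0000) = 1.0000. V = [p*·70.1007 + (1−p*)·-20.6193]/1.27 = 42.7250. B = V − Δ·S = -101.2750.
(1,1): S=264.9600. Δ = (V_up−V_dn)/(S_up−S_dn) = (237.0255−70.1007)/(365.6448−198.7200) = 1.0000. V = [p*·237.0255 + (1−p*)·70.1007]/1.27 = 163.6850. B = V − Δ·S = -101.2750.
(0,0): S=192.0000. Δ = (V_up−V_dn)/(S_up−S_dn) = (163.6850−42.7250)/(264.9600−144.0000) = 1.0000. V = [p*·163.6850 + (1−p*)·42.7250]/1.27 = 112.2559. B = V − Δ·S = -79.7441.
Root portfolio cost Δ·192+B reproduces V0=112.2559.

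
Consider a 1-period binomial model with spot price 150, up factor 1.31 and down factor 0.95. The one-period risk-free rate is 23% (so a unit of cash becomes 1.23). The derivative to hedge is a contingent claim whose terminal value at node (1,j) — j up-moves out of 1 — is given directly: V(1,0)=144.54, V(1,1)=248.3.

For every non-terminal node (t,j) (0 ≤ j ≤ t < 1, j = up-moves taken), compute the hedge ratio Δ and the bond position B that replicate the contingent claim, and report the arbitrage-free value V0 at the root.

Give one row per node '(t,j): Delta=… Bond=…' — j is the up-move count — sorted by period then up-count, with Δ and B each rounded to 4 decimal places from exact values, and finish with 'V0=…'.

(0,0): Delta=1.9215 Bond=-105.0985
V0=183.1238

Since d<R<u, set p* = (R−d)/(u−d) = 0.7778; price each node as the discounted p*-expectation of its children.
Terminal payoffs: V(1,0)=144.5400, V(1,1)=248.3000
(0,0): S=150.0000. Δ = (V_up−V_dn)/(S_up−S_dn) = (248.3000−144.5400)/(196.5000−142.5000) = 1.9215. V = [p*·248.3000 + (1−p*)·144.5400]/1.23 = 183.1238. B = V − Δ·S = -105.0985.
Each (Δ,B) replicates both successor values, so the strategy is self-financing and V0 is arbitrage-free.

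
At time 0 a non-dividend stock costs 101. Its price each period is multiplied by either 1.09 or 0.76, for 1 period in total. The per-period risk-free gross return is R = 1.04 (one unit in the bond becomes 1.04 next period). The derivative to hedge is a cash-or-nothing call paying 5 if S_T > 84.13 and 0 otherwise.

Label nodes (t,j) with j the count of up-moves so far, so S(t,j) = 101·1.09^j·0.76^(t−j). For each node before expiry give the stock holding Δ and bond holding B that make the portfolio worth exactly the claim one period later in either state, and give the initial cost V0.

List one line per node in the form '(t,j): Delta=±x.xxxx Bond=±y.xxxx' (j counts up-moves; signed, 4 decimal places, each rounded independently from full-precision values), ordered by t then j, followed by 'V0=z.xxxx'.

Under the risk-neutral measure, an up-move has probability p* = (R−d)/(u−d) = 0.8485 and values discount at R = 1.04.
Terminal values V(1,·): V(1,0)=0.0000, V(1,1)=5.0000
  t=0,j=0: stock 101.0000 → up 110.0900 (V=5.0000), down 76.7600 (V=0.0000). Price 4.0793; hedge Δ=0.1500, bond B=-11.0723.
Check: Δ(0,0)·S0 + B(0,0) = 4.0793 = V0.

(0,0): Delta=0.1500 Bond=-11.0723
V0=4.0793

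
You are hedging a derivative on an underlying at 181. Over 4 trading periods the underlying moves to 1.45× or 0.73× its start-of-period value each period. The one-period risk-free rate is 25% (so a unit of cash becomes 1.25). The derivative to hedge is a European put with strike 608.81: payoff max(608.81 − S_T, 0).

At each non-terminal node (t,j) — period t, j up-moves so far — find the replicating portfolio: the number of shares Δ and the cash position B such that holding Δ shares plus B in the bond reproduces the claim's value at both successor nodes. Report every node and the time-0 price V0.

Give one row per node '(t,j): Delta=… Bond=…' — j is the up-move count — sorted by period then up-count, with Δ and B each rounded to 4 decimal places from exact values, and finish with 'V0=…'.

Risk-neutral probability p* = (R−d)/(u−d) = (1.25−0.73)/(1.45−0.73) = 0.7222.
Payoff layer (t=4): V(4,0)=557.4092, V(4,1)=506.7125, V(4,2)=406.0136, V(4,3)=205.9952, V(4,4)=0.0000
  t=3,j=0: stock 70.4121 → up 102.0975 (V=506.7125), down 51.4008 (V=557.4092). Price 416.6359; hedge Δ=-1.0000, bond B=487.0480.
  t=3,j=1: stock 139.8596 → up 202.7964 (V=406.0136), down 102.0975 (V=506.7125). Price 347.1884; hedge Δ=-1.0000, bond B=487.0480.
  t=3,j=2: stock 277.8033 → up 402.8148 (V=205.9952), down 202.7964 (V=406.0136). Price 209.2447; hedge Δ=-1.0000, bond B=487.0480.
  t=3,j=3: stock 551.8011 → up 800.1116 (V=0.0000), down 402.8148 (V=205.9952). Price 45.7767; hedge Δ=-0.5185, bond B=331.8811.
  t=2,j=0: stock 96.4549 → up 139.8596 (V=347.1884), down 70.4121 (V=416.6359). Price 293.1835; hedge Δ=-1.0000, bond B=389.6384.
  t=2,j=1: stock 191.5885 → up 277.8033 (V=209.2447), down 139.8596 (V=347.1884). Price 198.0499; hedge Δ=-1.0000, bond B=389.6384.
  t=2,j=2: stock 380.5525 → up 551.8011 (V=45.7767), down 277.8033 (V=209.2447). Price 72.9476; hedge Δ=-0.5966, bond B=299.9864.
  t=1,j=0: stock 132.1300 → up 191.5885 (V=198.0499), down 96.4549 (V=293.1835). Price 179.5807; hedge Δ=-1.0000, bond B=311.7107.
  t=1,j=1: stock 262.4500 → up 380.5525 (V=72.9476), down 191.5885 (V=198.0499). Price 86.1586; hedge Δ=-0.6620, bond B=259.9118.
  t=0,j=0: stock 181.0000 → up 262.4500 (V=86.1586), down 132.1300 (V=179.5807). Price 89.6873; hedge Δ=-0.7169, bond B=219.4403.
Root portfolio cost Δ·181+B reproduces V0=89.6873.

(0,0): Delta=-0.7169 Bond=219.4403
(1,0): Delta=-1.0000 Bond=311.7107
(1,1): Delta=-0.6620 Bond=259.9118
(2,0): Delta=-1.0000 Bond=389.6384
(2,1): Delta=-1.0000 Bond=389.6384
(2,2): Delta=-0.5966 Bond=299.9864
(3,0): Delta=-1.0000 Bond=487.0480
(3,1): Delta=-1.0000 Bond=487.0480
(3,2): Delta=-1.0000 Bond=487.0480
(3,3): Delta=-0.5185 Bond=331.8811
V0=89.6873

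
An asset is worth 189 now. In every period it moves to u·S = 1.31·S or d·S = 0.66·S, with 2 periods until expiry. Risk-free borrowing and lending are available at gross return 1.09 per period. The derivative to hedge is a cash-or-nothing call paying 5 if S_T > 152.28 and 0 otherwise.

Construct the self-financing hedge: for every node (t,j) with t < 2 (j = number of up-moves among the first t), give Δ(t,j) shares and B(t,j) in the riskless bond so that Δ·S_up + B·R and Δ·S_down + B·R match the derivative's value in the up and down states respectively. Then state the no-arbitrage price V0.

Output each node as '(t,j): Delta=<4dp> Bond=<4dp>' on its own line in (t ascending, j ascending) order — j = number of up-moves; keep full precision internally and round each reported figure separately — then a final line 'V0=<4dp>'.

The replicating-portfolio and risk-neutral prices coincide; use p* = (1.09−0.66)/(1.31−0.66) = 0.6615 for the latter.
Terminal payoffs: V(2,0)=0.0000, V(2,1)=5.0000, V(2,2)=5.0000
  t=1,j=0: stock 124.7400 → up 163.4094 (V=5.0000), down 82.3284 (V=0.0000). Price 3.0346; hedge Δ=0.0617, bond B=-4.6577.
  t=1,j=1: stock 247.5900 → up 324.3429 (V=5.0000), down 163.4094 (V=5.0000). Price 4.5872; hedge Δ=0.0000, bond B=4.5872.
  t=0,j=0: stock 189.0000 → up 247.5900 (V=4.5872), down 124.7400 (V=3.0346). Price 3.7263; hedge Δ=0.0126, bond B=1.3377.
Self-financing check: at every node Δ·S+B equals the discounted successor values.

(0,0): Delta=0.0126 Bond=1.3377
(1,0): Delta=0.0617 Bond=-4.6577
(1,1): Delta=0.0000 Bond=4.5872
V0=3.7263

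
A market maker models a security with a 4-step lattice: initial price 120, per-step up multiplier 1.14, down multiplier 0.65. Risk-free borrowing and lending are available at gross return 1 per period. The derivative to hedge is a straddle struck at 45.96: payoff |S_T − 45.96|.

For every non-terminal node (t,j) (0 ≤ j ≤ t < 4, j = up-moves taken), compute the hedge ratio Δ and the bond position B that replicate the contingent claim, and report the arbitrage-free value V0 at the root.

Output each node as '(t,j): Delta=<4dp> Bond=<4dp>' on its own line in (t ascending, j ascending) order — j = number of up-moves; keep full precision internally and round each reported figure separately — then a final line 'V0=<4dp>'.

Risk-neutral probability p* = (R−d)/(u−d) = (1−0.65)/(1.14−0.65) = 0.7143.
Terminal payoffs: V(4,0)=24.5392, V(4,1)=8.3913, V(4,2)=19.9297, V(4,3)=69.6004, V(4,4)=156.7152
Node (3,0) S=32.9550: V=(p*·8.3913+(1−p*)·24.5392)/1=13.0050; Δ=(8.3913−24.5392)/(37.5687−21.4207)=-1.0000; B=V−Δ·S=45.9600
Node (3,1) S=57.7980: V=(p*·19.9297+(1−p*)·8.3913)/1=16.6330; Δ=(19.9297−8.3913)/(65.8897−37.5687)=0.4074; B=V−Δ·S=-6.9148
Node (3,2) S=101.3688: V=(p*·69.6004+(1−p*)·19.9297)/1=55.4088; Δ=(69.6004−19.9297)/(115.5604−65.8897)=1.0000; B=V−Δ·S=-45.9600
Node (3,3) S=177.7853: V=(p*·156.7152+(1−p*)·69.6004)/1=131.8253; Δ=(156.7152−69.6004)/(202.6752−115.5604)=1.0000; B=V−Δ·S=-45.9600
Node (2,0) S=50.7000: V=(p*·16.6330+(1−p*)·13.0050)/1=15.5964; Δ=(16.6330−13.0050)/(57.7980−32.9550)=0.1460; B=V−Δ·S=8.1923
Node (2,1) S=88.9200: V=(p*·55.4088+(1−p*)·16.6330)/1=44.3300; Δ=(55.4088−16.6330)/(101.3688−57.7980)=0.8899; B=V−Δ·S=-34.8042
Node (2,2) S=155.9520: V=(p*·131.8253+(1−p*)·55.4088)/1=109.9920; Δ=(131.8253−55.4088)/(177.7853−101.3688)=1.0000; B=V−Δ·S=-45.9600
Node (1,0) S=78.0000: V=(p*·44.3300+(1−p*)·15.5964)/1=36.1204; Δ=(44.3300−15.5964)/(88.9200−50.7000)=0.7518; B=V−Δ·S=-22.5195
Node (1,1) S=136.8000: V=(p*·109.9920+(1−p*)·44.3300)/1=91.2314; Δ=(109.9920−44.3300)/(155.9520−88.9200)=0.9796; B=V−Δ·S=-42.7726
Node (0,0) S=120.0000: V=(p*·91.2314+(1−p*)·36.1204)/1=75.4854; Δ=(91.2314−36.1204)/(136.8000−78.0000)=0.9373; B=V−Δ·S=-36.9860
Self-financing check: at every node Δ·S+B equals the discounted successor values.

(0,0): Delta=0.9373 Bond=-36.9860
(1,0): Delta=0.7518 Bond=-22.5195
(1,1): Delta=0.9796 Bond=-42.7726
(2,0): Delta=0.1460 Bond=8.1923
(2,1): Delta=0.8899 Bond=-34.8042
(2,2): Delta=1.0000 Bond=-45.9600
(3,0): Delta=-1.0000 Bond=45.9600
(3,1): Delta=0.4074 Bond=-6.9148
(3,2): Delta=1.0000 Bond=-45.9600
(3,3): Delta=1.0000 Bond=-45.9600
V0=75.4854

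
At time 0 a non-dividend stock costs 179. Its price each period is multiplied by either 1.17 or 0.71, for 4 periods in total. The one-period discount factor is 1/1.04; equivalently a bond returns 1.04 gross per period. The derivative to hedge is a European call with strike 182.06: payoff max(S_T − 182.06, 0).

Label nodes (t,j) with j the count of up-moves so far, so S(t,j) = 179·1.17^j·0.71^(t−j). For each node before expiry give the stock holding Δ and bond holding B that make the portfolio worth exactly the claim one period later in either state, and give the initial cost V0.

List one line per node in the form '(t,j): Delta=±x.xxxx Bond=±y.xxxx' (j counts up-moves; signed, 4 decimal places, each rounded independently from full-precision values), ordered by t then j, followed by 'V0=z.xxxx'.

Under the risk-neutral measure, an up-move has probability p* = (R−d)/(u−d) = 0.7174 and values discount at R = 1.04.
Terminal payoffs: V(4,0)=0.0000, V(4,1)=0.0000, V(4,2)=0.0000, V(4,3)=21.4890, V(4,4)=153.3658
Node (3,0) S=64.0661: V=(p*·0.0000+(1−p*)·0.0000)/1.04=0.0000; Δ=(0.0000−0.0000)/(74.9573−45.4869)=0.0000; B=V−Δ·S=0.0000
Node (3,1) S=105.5737: V=(p*·0.0000+(1−p*)·0.0000)/1.04=0.0000; Δ=(0.0000−0.0000)/(123.5212−74.9573)=0.0000; B=V−Δ·S=0.0000
Node (3,2) S=173.9735: V=(p*·21.4890+(1−p*)·0.0000)/1.04=14.8231; Δ=(21.4890−0.0000)/(203.5490−123.5212)=0.2685; B=V−Δ·S=-31.8921
Node (3,3) S=286.6887: V=(p*·153.3658+(1−p*)·21.4890)/1.04=111.6310; Δ=(153.3658−21.4890)/(335.4258−203.5490)=1.0000; B=V−Δ·S=-175.0577
Node (2,0) S=90.2339: V=(p*·0.0000+(1−p*)·0.0000)/1.04=0.0000; Δ=(0.0000−0.0000)/(105.5737−64.0661)=0.0000; B=V−Δ·S=0.0000
Node (2,1) S=148.6953: V=(p*·14.8231+(1−p*)·0.0000)/1.04=10.2250; Δ=(14.8231−0.0000)/(173.9735−105.5737)=0.2167; B=V−Δ·S=-21.9992
Node (2,2) S=245.0331: V=(p*·111.6310+(1−p*)·14.8231)/1.04=81.0310; Δ=(111.6310−14.8231)/(286.6887−173.9735)=0.8589; B=V−Δ·S=-129.4210
Node (1,0) S=127.0900: V=(p*·10.2250+(1−p*)·0.0000)/1.04=7.0532; Δ=(10.2250−0.0000)/(148.6953−90.2339)=0.1749; B=V−Δ·S=-15.1750
Node (1,1) S=209.4300: V=(p*·81.0310+(1−p*)·10.2250)/1.04=58.6737; Δ=(81.0310−10.2250)/(245.0331−148.6953)=0.7350; B=V−Δ·S=-95.2526
Node (0,0) S=179.0000: V=(p*·58.6737+(1−p*)·7.0532)/1.04=42.3897; Δ=(58.6737−7.0532)/(209.4300−127.0900)=0.6269; B=V−Δ·S=-69.8288
The time-0 hedge costs 42.3897, which is the no-arbitrage price.

(0,0): Delta=0.6269 Bond=-69.8288
(1,0): Delta=0.1749 Bond=-15.1750
(1,1): Delta=0.7350 Bond=-95.2526
(2,0): Delta=0.0000 Bond=0.0000
(2,1): Delta=0.2167 Bond=-21.9992
(2,2): Delta=0.8589 Bond=-129.4210
(3,0): Delta=0.0000 Bond=0.0000
(3,1): Delta=0.0000 Bond=0.0000
(3,2): Delta=0.2685 Bond=-31.8921
(3,3): Delta=1.0000 Bond=-175.0577
V0=42.3897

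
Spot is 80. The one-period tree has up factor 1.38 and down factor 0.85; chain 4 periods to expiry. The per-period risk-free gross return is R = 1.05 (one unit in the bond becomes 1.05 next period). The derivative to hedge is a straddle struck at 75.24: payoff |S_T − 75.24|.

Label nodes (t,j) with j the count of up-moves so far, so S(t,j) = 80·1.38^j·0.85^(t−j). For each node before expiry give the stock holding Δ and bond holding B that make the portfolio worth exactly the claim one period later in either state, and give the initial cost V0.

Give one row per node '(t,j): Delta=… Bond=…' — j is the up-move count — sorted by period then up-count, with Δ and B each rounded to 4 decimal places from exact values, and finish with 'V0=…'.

(0,0): Delta=0.6108 Bond=-18.0258
(1,0): Delta=0.3159 Bond=1.1286
(1,1): Delta=0.9106 Bond=-52.0189
(2,0): Delta=-0.1827 Bond=30.0015
(2,1): Delta=0.8226 Bond=-46.3622
(2,2): Delta=1.0000 Bond=-68.2449
(3,0): Delta=-1.0000 Bond=71.6571
(3,1): Delta=0.6480 Bond=-34.7550
(3,2): Delta=1.0000 Bond=-71.6571
(3,3): Delta=1.0000 Bond=-71.6571
V0=30.8401

Under the risk-neutral measure, an up-move has probability p* = (R−d)/(u−d) = 0.3774 and values discount at R = 1.05.
Terminal payoffs: V(4,0)=33.4795, V(4,1)=7.4406, V(4,2)=34.8343, V(4,3)=103.4689, V(4,4)=214.8991
(3,0): S=49.1300. Δ = (V_up−V_dn)/(S_up−S_dn) = (7.4406−33.4795)/(67.7994−41.7605) = -1.0000. V = [p*·7.4406 + (1−p*)·33.4795]/1.05 = 22.5271. B = V − Δ·S = 71.6571.
(3,1): S=79.7640. Δ = (V_up−V_dn)/(S_up−S_dn) = (34.8343−7.4406)/(110.0743−67.7994) = 0.6480. V = [p*·34.8343 + (1−p*)·7.4406]/1.05 = 16.9313. B = V − Δ·S = -34.7550.
(3,2): S=129.4992. Δ = (V_up−V_dn)/(S_up−S_dn) = (103.4689−34.8343)/(178.7089−110.0743) = 1.0000. V = [p*·103.4689 + (1−p*)·34.8343]/1.05 = 57.8421. B = V − Δ·S = -71.6571.
(3,3): S=210.2458. Δ = (V_up−V_dn)/(S_up−S_dn) = (214.8991−103.4689)/(290.1391−178.7089) = 1.0000. V = [p*·214.8991 + (1−p*)·103.4689]/1.05 = 138.5886. B = V − Δ·S = -71.6571.
(2,0): S=57.8000. Δ = (V_up−V_dn)/(S_up−S_dn) = (16.9313−22.5271)/(79.7640−49.1300) = -0.1827. V = [p*·16.9313 + (1−p*)·22.5271]/1.05 = 19.4433. B = V − Δ·S = 30.0015.
(2,1): S=93.8400. Δ = (V_up−V_dn)/(S_up−S_dn) = (57.8421−16.9313)/(129.4992−79.7640) = 0.8226. V = [p*·57.8421 + (1−p*)·16.9313]/1.05 = 30.8279. B = V − Δ·S = -46.3622.
(2,2): S=152.3520. Δ = (V_up−V_dn)/(S_up−S_dn) = (138.5886−57.8421)/(210.2458−129.4992) = 1.0000. V = [p*·138.5886 + (1−p*)·57.8421]/1.05 = 84.1071. B = V − Δ·S = -68.2449.
(1,0): S=68.0000. Δ = (V_up−V_dn)/(S_up−S_dn) = (30.8279−19.4433)/(93.8400−57.8000) = 0.3159. V = [p*·30.8279 + (1−p*)·19.4433]/1.05 = 22.6090. B = V − Δ·S = 1.1286.
(1,1): S=110.4000. Δ = (V_up−V_dn)/(S_up−S_dn) = (84.1071−30.8279)/(152.3520−93.8400) = 0.9106. V = [p*·84.1071 + (1−p*)·30.8279]/1.05 = 48.5079. B = V − Δ·S = -52.0189.
(0,0): S=80.0000. Δ = (V_up−V_dn)/(S_up−S_dn) = (48.5079−22.6090)/(110.4000−68.0000) = 0.6108. V = [p*·48.5079 + (1−p*)·22.6090]/1.05 = 30.8401. B = V − Δ·S = -18.0258.
Self-financing check: at every node Δ·S+B equals the discounted successor values.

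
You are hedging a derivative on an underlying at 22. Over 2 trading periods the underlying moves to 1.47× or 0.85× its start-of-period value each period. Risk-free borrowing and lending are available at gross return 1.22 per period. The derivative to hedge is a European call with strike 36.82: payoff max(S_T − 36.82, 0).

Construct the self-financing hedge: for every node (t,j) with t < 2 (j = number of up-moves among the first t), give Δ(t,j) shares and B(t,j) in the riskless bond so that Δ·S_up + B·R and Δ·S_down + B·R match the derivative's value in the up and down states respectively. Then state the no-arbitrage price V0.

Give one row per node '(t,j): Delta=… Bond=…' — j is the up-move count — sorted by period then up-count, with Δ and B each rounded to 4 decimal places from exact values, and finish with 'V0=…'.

No-arbitrage ⇒ martingale measure with p* = (R−d)/(u−d) = 0.5968.
At expiry t=2: V(2,0)=0.0000, V(2,1)=0.0000, V(2,2)=10.7198
  t=1,j=0: stock 18.7000 → up 27.4890 (V=0.0000), down 15.8950 (V=0.0000). Price 0.0000; hedge Δ=0.0000, bond B=0.0000.
  t=1,j=1: stock 32.3400 → up 47.5398 (V=10.7198), down 27.4890 (V=0.0000). Price 5.2437; hedge Δ=0.5346, bond B=-12.0463.
  t=0,j=0: stock 22.0000 → up 32.3400 (V=5.2437), down 18.7000 (V=0.0000). Price 2.5650; hedge Δ=0.3844, bond B=-5.8926.
Self-financing check: at every node Δ·S+B equals the discounted successor values.

(0,0): Delta=0.3844 Bond=-5.8926
(1,0): Delta=0.0000 Bond=0.0000
(1,1): Delta=0.5346 Bond=-12.0463
V0=2.5650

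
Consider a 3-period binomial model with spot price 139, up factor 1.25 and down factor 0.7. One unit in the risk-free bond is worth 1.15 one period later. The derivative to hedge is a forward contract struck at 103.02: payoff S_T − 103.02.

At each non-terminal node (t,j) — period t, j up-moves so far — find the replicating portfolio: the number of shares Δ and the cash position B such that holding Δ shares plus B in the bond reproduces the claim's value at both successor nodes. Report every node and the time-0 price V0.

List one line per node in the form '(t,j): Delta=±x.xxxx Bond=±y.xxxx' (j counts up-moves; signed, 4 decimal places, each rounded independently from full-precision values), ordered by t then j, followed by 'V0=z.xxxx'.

(0,0): Delta=1.0000 Bond=-67.7373
(1,0): Delta=1.0000 Bond=-77.8979
(1,1): Delta=1.0000 Bond=-77.8979
(2,0): Delta=1.0000 Bond=-89.5826
(2,1): Delta=1.0000 Bond=-89.5826
(2,2): Delta=1.0000 Bond=-89.5826
V0=71.2627

Risk-neutral probability p* = (R−d)/(u−d) = (1.15−0.7)/(1.25−0.7) = 0.8182.
Payoff layer (t=3): V(3,0)=-55.3430, V(3,1)=-17.8825, V(3,2)=49.0113, V(3,3)=168.4644
(2,0): S=68.1100. Δ = (V_up−V_dn)/(S_up−S_dn) = (-17.8825−-55.3430)/(85.1375−47.6770) = 1.0000. V = [p*·-17.8825 + (1−p*)·-55.3430]/1.15 = -21.4726. B = V − Δ·S = -89.5826.
(2,1): S=121.6250. Δ = (V_up−V_dn)/(S_up−S_dn) = (49.0113−-17.8825)/(152.0312−85.1375) = 1.0000. V = [p*·49.0113 + (1−p*)·-17.8825]/1.15 = 32.0424. B = V − Δ·S = -89.5826.
(2,2): S=217.1875. Δ = (V_up−V_dn)/(S_up−S_dn) = (168.4644−49.0113)/(271.4844−152.0312) = 1.0000. V = [p*·168.4644 + (1−p*)·49.0113]/1.15 = 127.6049. B = V − Δ·S = -89.5826.
(1,0): S=97.3000. Δ = (V_up−V_dn)/(S_up−S_dn) = (32.0424−-21.4726)/(121.6250−68.1100) = 1.0000. V = [p*·32.0424 + (1−p*)·-21.4726]/1.15 = 19.4021. B = V − Δ·S = -77.8979.
(1,1): S=173.7500. Δ = (V_up−V_dn)/(S_up−S_dn) = (127.6049−32.0424)/(217.1875−121.6250) = 1.0000. V = [p*·127.6049 + (1−p*)·32.0424]/1.15 = 95.8521. B = V − Δ·S = -77.8979.
(0,0): S=139.0000. Δ = (V_up−V_dn)/(S_up−S_dn) = (95.8521−19.4021)/(173.7500−97.3000) = 1.0000. V = [p*·95.8521 + (1−p*)·19.4021]/1.15 = 71.2627. B = V − Δ·S = -67.7373.
Check: Δ(0,0)·S0 + B(0,0) = 71.2627 = V0.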